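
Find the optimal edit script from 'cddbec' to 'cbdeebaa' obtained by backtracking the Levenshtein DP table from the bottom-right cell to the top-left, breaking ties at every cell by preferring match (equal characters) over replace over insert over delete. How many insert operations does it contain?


Edit distance = 5. Backtracking from cell (6, 8) with preference match > replace > insert > delete,
then listing the resulting alignment 'cddbec' -> 'cbdeebaa' left to right:
  Step 1: keep 'c'
  Step 2: insert 'b' [insertion #1]
  Step 3: keep 'd'
  Step 4: insert 'e' [insertion #2]
  Step 5: replace d->e
  Step 6: keep 'b'
  Step 7: replace e->a
  Step 8: replace c->a
Total insertions: 2

2


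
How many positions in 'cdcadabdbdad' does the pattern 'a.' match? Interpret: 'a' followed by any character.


Pattern: a. means 'a' followed by any character.
Scanning 'cdcadabdbdad' position-by-position:
  Pos 0: window 'cd' -> no
  Pos 1: window 'dc' -> no
  Pos 2: window 'ca' -> no
  Pos 3: window 'ad' -> MATCH
  Pos 4: window 'da' -> no
  Pos 5: window 'ab' -> MATCH
  Pos 6: window 'bd' -> no
  Pos 7: window 'db' -> no
  Pos 8: window 'bd' -> no
  Pos 9: window 'da' -> no
  Pos 10: window 'ad' -> MATCH
  Pos 11: window 'd' -> no
Total matches: 3

3


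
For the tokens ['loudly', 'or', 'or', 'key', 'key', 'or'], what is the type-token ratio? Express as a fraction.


Tokens: 6
Unique types: ('key', 'loudly', 'or') = 3
TTR = 3/6
Simplify: divide both by 3 -> 1/2
TTR = 1/2

1/2


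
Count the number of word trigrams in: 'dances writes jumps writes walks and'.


Word trigrams from [6] words:
  Trigram 1: (dances writes jumps)
  Trigram 2: (writes jumps writes)
  Trigram 3: (jumps writes walks)
  Trigram 4: (writes walks and)
Total word trigrams: 6 - 2 = 4

4


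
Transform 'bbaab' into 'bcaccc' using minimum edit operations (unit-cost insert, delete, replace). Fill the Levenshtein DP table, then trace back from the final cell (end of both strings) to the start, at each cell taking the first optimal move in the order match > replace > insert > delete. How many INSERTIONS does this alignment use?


Edit distance = 4. Backtracking from cell (5, 6) with preference match > replace > insert > delete,
then listing the resulting alignment 'bbaab' -> 'bcaccc' left to right:
  Step 1: keep 'b'
  Step 2: replace b->c
  Step 3: keep 'a'
  Step 4: insert 'c' [insertion #1]
  Step 5: replace a->c
  Step 6: replace b->c
Total insertions: 1

1


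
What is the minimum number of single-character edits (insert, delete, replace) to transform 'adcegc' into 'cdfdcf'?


Building DP table for s1='adcegc' (len 6) and s2='cdfdcf' (len 6):
       c  d  f  d  c  f
    0  1  2  3  4  5  6
  a 1  1  2  3  4  5  6
  d 2  2  1  2  3  4  5
  c 3  2  2  2  3  3  4
  e 4  3  3  3  3  4  4
  g 5  4  4  4  4  4  5
  c 6  5  5  5  5  4  5
Edit distance = dp[6][6] = 5

5


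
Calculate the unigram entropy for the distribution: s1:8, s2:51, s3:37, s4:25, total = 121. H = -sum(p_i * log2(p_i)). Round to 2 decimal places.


Computing entropy H = -sum(p_i * log2(p_i)):
  s1: p = 8/121 = 0.0661, -p*log2(p) = 0.2591
  s2: p = 51/121 = 0.4215, -p*log2(p) = 0.5254
  s3: p = 37/121 = 0.3058, -p*log2(p) = 0.5227
  s4: p = 25/121 = 0.2066, -p*log2(p) = 0.4700
H = sum of terms = 1.7772
Rounded to 2 decimals: 1.78

1.78


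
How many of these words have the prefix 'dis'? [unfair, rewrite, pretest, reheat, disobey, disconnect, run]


Checking each word for prefix 'dis':
  'unfair' -> no (count: 0)
  'rewrite' -> no (count: 0)
  'pretest' -> no (count: 0)
  'reheat' -> no (count: 0)
  'disobey' -> YES, starts with 'dis' (count: 1)
  'disconnect' -> YES, starts with 'dis' (count: 2)
  'run' -> no (count: 2)
Total with prefix 'dis': 2

2


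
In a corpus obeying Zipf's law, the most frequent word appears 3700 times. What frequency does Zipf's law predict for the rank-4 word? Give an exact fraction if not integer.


Zipf's law: freq(rank) = f1 / rank
f1 = 3700, rank = 4
freq = 3700 / 4
= 925

925


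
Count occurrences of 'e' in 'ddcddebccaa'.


Scanning 'ddcddebccaa' for 'e':
  Position 5: 'e' -> MATCH (count: 1)
Total occurrences of 'e': 1

1


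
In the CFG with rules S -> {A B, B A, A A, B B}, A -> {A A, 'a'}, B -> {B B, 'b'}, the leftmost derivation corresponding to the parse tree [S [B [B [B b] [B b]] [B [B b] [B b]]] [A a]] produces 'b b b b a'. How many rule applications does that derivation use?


Every bracketed nonterminal node [X ...] in the tree is produced by exactly one rule application.
Reading the tree off as a leftmost derivation:
  Step 1: S  =>  B A   (applied S -> B A)
  Step 2: B A  =>  B B A   (applied B -> B B)
  Step 3: B B A  =>  B B B A   (applied B -> B B)
  Step 4: B B B A  =>  b B B A   (applied B -> b)
  Step 5: b B B A  =>  b b B A   (applied B -> b)
  Step 6: b b B A  =>  b b B B A   (applied B -> B B)
  Step 7: b b B B A  =>  b b b B A   (applied B -> b)
  Step 8: b b b B A  =>  b b b b A   (applied B -> b)
  Step 9: b b b b A  =>  b b b b a   (applied A -> a)
Final yield: b b b b a
Total rewrite steps: 9

9


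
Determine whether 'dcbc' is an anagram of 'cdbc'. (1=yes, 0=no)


Sort characters of 'dcbc': 'bccd'
Sort characters of 'cdbc': 'bccd'
Sorted forms match -> they ARE anagrams
Result: 1

1


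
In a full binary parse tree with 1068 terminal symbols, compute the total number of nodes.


Leaf nodes (terminals): 1068
Internal nodes = n - 1 = 1068 - 1 = 1067
Total = leaves + internal = 1068 + 1067 = 2135

2135


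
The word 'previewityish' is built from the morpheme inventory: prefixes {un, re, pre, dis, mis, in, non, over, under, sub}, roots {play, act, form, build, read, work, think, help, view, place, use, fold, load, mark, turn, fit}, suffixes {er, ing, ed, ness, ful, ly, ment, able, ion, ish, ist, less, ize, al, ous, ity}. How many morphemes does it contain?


Segmenting 'previewityish' against the inventory:
  'pre' -> prefix (morpheme 1)
  'view' -> root (morpheme 2)
  'ity' -> suffix (morpheme 3)
  'ish' -> suffix (morpheme 4)
Total morphemes: 4

4


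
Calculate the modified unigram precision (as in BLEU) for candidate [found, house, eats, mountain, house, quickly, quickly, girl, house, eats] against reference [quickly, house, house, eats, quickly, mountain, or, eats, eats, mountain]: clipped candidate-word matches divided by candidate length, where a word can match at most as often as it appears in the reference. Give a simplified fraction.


Reference word counts: {'eats': 3, 'house': 2, 'mountain': 2, 'or': 1, 'quickly': 2}
Checking each candidate word (with clipping):
  'found' -> not in reference -> no match (matches: 0)
  'house' -> in reference (ref count 2, used 1/2) -> match (matches: 1)
  'eats' -> in reference (ref count 3, used 1/3) -> match (matches: 2)
  'mountain' -> in reference (ref count 2, used 1/2) -> match (matches: 3)
  'house' -> in reference (ref count 2, used 2/2) -> match (matches: 4)
  'quickly' -> in reference (ref count 2, used 1/2) -> match (matches: 5)
  'quickly' -> in reference (ref count 2, used 2/2) -> match (matches: 6)
  'girl' -> not in reference -> no match (matches: 6)
  'house' -> ref count 2 already used up (2/2) -> clipped, no match (matches: 6)
  'eats' -> in reference (ref count 3, used 2/3) -> match (matches: 7)
Clipped matches: 7, Candidate length: 10
Precision = 7/10

7/10


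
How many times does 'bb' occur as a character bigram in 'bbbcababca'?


Scanning 'bbbcababca' for bigram 'bb':
  Position 0: 'bb' -> MATCH
  Position 1: 'bb' -> MATCH
  Position 2: 'bc' -> no
  Position 3: 'ca' -> no
  Position 4: 'ab' -> no
  Position 5: 'ba' -> no
  Position 6: 'ab' -> no
  Position 7: 'bc' -> no
  Position 8: 'ca' -> no
Total matches: 2

2


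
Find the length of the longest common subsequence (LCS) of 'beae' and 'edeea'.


DP table for LCS of 'beae' and 'edeea':
       e  d  e  e  a
    0  0  0  0  0  0
  b 0  0  0  0  0  0
  e 0  1  1  1  1  1
  a 0  1  1  1  1  2
  e 0  1  1  2  2  2
LCS: 'ea'
LCS length = 2

2


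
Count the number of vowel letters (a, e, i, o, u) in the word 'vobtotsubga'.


Scanning each character of 'vobtotsubga':
  Position 1: 'v' -> consonant (running count: 0)
  Position 2: 'o' -> vowel (running count: 1)
  Position 3: 'b' -> consonant (running count: 1)
  Position 4: 't' -> consonant (running count: 1)
  Position 5: 'o' -> vowel (running count: 2)
  Position 6: 't' -> consonant (running count: 2)
  Position 7: 's' -> consonant (running count: 2)
  Position 8: 'u' -> vowel (running count: 3)
  Position 9: 'b' -> consonant (running count: 3)
  Position 10: 'g' -> consonant (running count: 3)
  Position 11: 'a' -> vowel (running count: 4)
Total vowels: 4

4


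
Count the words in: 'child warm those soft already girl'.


Counting words by splitting on spaces:
  Word 1: 'child'
  Word 2: 'warm'
  Word 3: 'those'
  Word 4: 'soft'
  Word 5: 'already'
  Word 6: 'girl'
Total words: 6

6


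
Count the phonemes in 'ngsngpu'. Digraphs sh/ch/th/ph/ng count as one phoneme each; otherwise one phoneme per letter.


Parsing 'ngsngpu' greedily, digraphs first:
  'ng' -> digraph (1 consonant phoneme) (phonemes so far: 1)
  's' -> consonant phoneme (phonemes so far: 2)
  'ng' -> digraph (1 consonant phoneme) (phonemes so far: 3)
  'p' -> consonant phoneme (phonemes so far: 4)
  'u' -> vowel phoneme (phonemes so far: 5)
Total phonemes: 5

5


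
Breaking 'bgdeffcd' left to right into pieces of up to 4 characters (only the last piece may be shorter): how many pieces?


'bgdeffcd' has 8 characters.
Chunking with max size 4:
  Chunk 1: 'bgde' (positions 0-3)
  Chunk 2: 'ffcd' (positions 4-7)
Total chunks: ceil(8 / 4) = 2

2


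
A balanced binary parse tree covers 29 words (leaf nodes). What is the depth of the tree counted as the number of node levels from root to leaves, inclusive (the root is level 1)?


In a balanced binary tree with n leaves the deepest leaf is ceil(log2(n)) edges below the root,
so counting node levels inclusive of root and leaves gives ceil(log2(n)) + 1 levels.
log2(29) = 4.8580
ceil(4.8580) = 5
levels = 5 + 1 = 6

6


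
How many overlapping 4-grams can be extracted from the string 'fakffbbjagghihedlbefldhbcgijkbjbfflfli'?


String 'fakffbbjagghihedlbefldhbcgijkbjbfflfli' has length L = 38.
Number of overlapping n-grams = L - n + 1
Substituting: 38 - 4 + 1 = 35

35


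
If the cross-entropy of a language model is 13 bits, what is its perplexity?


Perplexity formula: PP = 2^H
H = 13
PP = 2^13
PP = 2^13 = 8192

8192


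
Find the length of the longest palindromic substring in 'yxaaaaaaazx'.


Scanning 'yxaaaaaaazx' for palindromic substrings.
Substring at positions 2-8: 'aaaaaaa'.
Check: reverse('aaaaaaa') = 'aaaaaaa' -> palindrome confirmed.
Neighbouring characters ('x' / 'z') break symmetry, so it cannot extend further.
No longer palindromic substring exists; longest length = 7

7


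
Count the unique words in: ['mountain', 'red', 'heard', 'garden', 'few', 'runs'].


Listing all tokens and tracking unique types:
  Token 1: 'mountain' -> NEW (unique so far: 1)
  Token 2: 'red' -> NEW (unique so far: 2)
  Token 3: 'heard' -> NEW (unique so far: 3)
  Token 4: 'garden' -> NEW (unique so far: 4)
  Token 5: 'few' -> NEW (unique so far: 5)
  Token 6: 'runs' -> NEW (unique so far: 6)
Unique types: ('few', 'garden', 'heard', 'mountain', 'red', 'runs')
Vocabulary size: 6

6


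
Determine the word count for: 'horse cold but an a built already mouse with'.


Counting words by splitting on spaces:
  Word 1: 'horse'
  Word 2: 'cold'
  Word 3: 'but'
  Word 4: 'an'
  Word 5: 'a'
  Word 6: 'built'
  Word 7: 'already'
  Word 8: 'mouse'
  Word 9: 'with'
Total words: 9

9


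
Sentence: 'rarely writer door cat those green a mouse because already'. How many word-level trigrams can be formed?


Word trigrams from [10] words:
  Trigram 1: (rarely writer door)
  Trigram 2: (writer door cat)
  Trigram 3: (door cat those)
  Trigram 4: (cat those green)
  Trigram 5: (those green a)
  Trigram 6: (green a mouse)
  Trigram 7: (a mouse because)
  Trigram 8: (mouse because already)
Total word trigrams: 10 - 2 = 8

8


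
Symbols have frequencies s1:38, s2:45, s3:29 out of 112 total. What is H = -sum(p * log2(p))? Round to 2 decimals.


Computing entropy H = -sum(p_i * log2(p_i)):
  s1: p = 38/112 = 0.3393, -p*log2(p) = 0.5291
  s2: p = 45/112 = 0.4018, -p*log2(p) = 0.5285
  s3: p = 29/112 = 0.2589, -p*log2(p) = 0.5047
H = sum of terms = 1.5623
Rounded to 2 decimals: 1.56

1.56


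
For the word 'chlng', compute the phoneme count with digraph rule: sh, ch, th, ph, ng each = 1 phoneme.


Parsing 'chlng' greedily, digraphs first:
  'ch' -> digraph (1 consonant phoneme) (phonemes so far: 1)
  'l' -> consonant phoneme (phonemes so far: 2)
  'ng' -> digraph (1 consonant phoneme) (phonemes so far: 3)
Total phonemes: 3

3


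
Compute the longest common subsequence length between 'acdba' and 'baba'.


DP table for LCS of 'acdba' and 'baba':
       b  a  b  a
    0  0  0  0  0
  a 0  0  1  1  1
  c 0  0  1  1  1
  d 0  0  1  1  1
  b 0  1  1  2  2
  a 0  1  2  2  3
LCS: 'aba'
LCS length = 3

3


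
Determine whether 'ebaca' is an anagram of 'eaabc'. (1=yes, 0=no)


Sort characters of 'ebaca': 'aabce'
Sort characters of 'eaabc': 'aabce'
Sorted forms match -> they ARE anagrams
Result: 1

1


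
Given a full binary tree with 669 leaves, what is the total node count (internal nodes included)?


Leaf nodes (terminals): 669
Internal nodes = n - 1 = 669 - 1 = 668
Total = leaves + internal = 669 + 668 = 1337

1337


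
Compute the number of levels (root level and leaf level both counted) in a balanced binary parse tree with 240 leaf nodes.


In a balanced binary tree with n leaves the deepest leaf is ceil(log2(n)) edges below the root,
so counting node levels inclusive of root and leaves gives ceil(log2(n)) + 1 levels.
log2(240) = 7.9069
ceil(7.9069) = 8
levels = 8 + 1 = 9

9


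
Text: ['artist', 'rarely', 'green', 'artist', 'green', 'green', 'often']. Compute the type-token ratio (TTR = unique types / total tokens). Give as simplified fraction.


Tokens: 7
Unique types: ('artist', 'green', 'often', 'rarely') = 4
TTR = 4/7
Already in lowest terms.

4/7


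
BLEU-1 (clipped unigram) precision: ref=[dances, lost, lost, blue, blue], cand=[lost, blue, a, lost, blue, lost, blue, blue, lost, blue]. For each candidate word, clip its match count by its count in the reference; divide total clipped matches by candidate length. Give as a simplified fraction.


Reference word counts: {'blue': 2, 'dances': 1, 'lost': 2}
Checking each candidate word (with clipping):
  'lost' -> in reference (ref count 2, used 1/2) -> match (matches: 1)
  'blue' -> in reference (ref count 2, used 1/2) -> match (matches: 2)
  'a' -> not in reference -> no match (matches: 2)
  'lost' -> in reference (ref count 2, used 2/2) -> match (matches: 3)
  'blue' -> in reference (ref count 2, used 2/2) -> match (matches: 4)
  'lost' -> ref count 2 already used up (2/2) -> clipped, no match (matches: 4)
  'blue' -> ref count 2 already used up (2/2) -> clipped, no match (matches: 4)
  'blue' -> ref count 2 already used up (2/2) -> clipped, no match (matches: 4)
  'lost' -> ref count 2 already used up (2/2) -> clipped, no match (matches: 4)
  'blue' -> ref count 2 already used up (2/2) -> clipped, no match (matches: 4)
Clipped matches: 4, Candidate length: 10
Precision = 4/10 = 2/5

2/5


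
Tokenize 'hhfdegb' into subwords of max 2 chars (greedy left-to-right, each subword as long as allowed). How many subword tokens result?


'hhfdegb' has 7 characters.
Chunking with max size 2:
  Chunk 1: 'hh' (positions 0-1)
  Chunk 2: 'fd' (positions 2-3)
  Chunk 3: 'eg' (positions 4-5)
  Chunk 4: 'b' (positions 6-6)
Total chunks: ceil(7 / 2) = 4

4


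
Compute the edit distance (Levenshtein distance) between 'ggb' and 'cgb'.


Building DP table for s1='ggb' (len 3) and s2='cgb' (len 3):
       c  g  b
    0  1  2  3
  g 1  1  1  2
  g 2  2  1  2
  b 3  3  2  1
Edit distance = dp[3][3] = 1

1


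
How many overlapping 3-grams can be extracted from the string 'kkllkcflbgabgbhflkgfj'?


String 'kkllkcflbgabgbhflkgfj' has length L = 21.
Number of overlapping n-grams = L - n + 1
Substituting: 21 - 3 + 1 = 19

19


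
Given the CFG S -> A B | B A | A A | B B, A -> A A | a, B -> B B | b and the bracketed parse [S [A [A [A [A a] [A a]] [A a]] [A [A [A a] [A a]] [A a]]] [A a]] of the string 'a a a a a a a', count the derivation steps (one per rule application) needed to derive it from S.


Every bracketed nonterminal node [X ...] in the tree is produced by exactly one rule application.
Reading the tree off as a leftmost derivation:
  Step 1: S  =>  A A   (applied S -> A A)
  Step 2: A A  =>  A A A   (applied A -> A A)
  Step 3: A A A  =>  A A A A   (applied A -> A A)
  Step 4: A A A A  =>  A A A A A   (applied A -> A A)
  Step 5: A A A A A  =>  a A A A A   (applied A -> a)
  Step 6: a A A A A  =>  a a A A A   (applied A -> a)
  Step 7: a a A A A  =>  a a a A A   (applied A -> a)
  Step 8: a a a A A  =>  a a a A A A   (applied A -> A A)
  Step 9: a a a A A A  =>  a a a A A A A   (applied A -> A A)
  Step 10: a a a A A A A  =>  a a a a A A A   (applied A -> a)
  Step 11: a a a a A A A  =>  a a a a a A A   (applied A -> a)
  Step 12: a a a a a A A  =>  a a a a a a A   (applied A -> a)
  Step 13: a a a a a a A  =>  a a a a a a a   (applied A -> a)
Final yield: a a a a a a a
Total rewrite steps: 13

13


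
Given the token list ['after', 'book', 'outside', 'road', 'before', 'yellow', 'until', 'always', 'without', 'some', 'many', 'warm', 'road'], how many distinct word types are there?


Listing all tokens and tracking unique types:
  Token 1: 'after' -> NEW (unique so far: 1)
  Token 2: 'book' -> NEW (unique so far: 2)
  Token 3: 'outside' -> NEW (unique so far: 3)
  Token 4: 'road' -> NEW (unique so far: 4)
  Token 5: 'before' -> NEW (unique so far: 5)
  Token 6: 'yellow' -> NEW (unique so far: 6)
  Token 7: 'until' -> NEW (unique so far: 7)
  Token 8: 'always' -> NEW (unique so far: 8)
  Token 9: 'without' -> NEW (unique so far: 9)
  Token 10: 'some' -> NEW (unique so far: 10)
  Token 11: 'many' -> NEW (unique so far: 11)
  Token 12: 'warm' -> NEW (unique so far: 12)
  Token 13: 'road' -> duplicate (unique so far: 12)
Unique types: ('after', 'always', 'before', 'book', 'many', 'outside', 'road', 'some', 'until', 'warm', 'without', 'yellow')
Vocabulary size: 12

12


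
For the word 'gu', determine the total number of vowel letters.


Scanning each character of 'gu':
  Position 1: 'g' -> consonant (running count: 0)
  Position 2: 'u' -> vowel (running count: 1)
Total vowels: 1

1


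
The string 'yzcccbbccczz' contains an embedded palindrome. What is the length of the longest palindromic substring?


Scanning 'yzcccbbccczz' for palindromic substrings.
Substring at positions 1-10: 'zcccbbcccz'.
Check: reverse('zcccbbcccz') = 'zcccbbcccz' -> palindrome confirmed.
Neighbouring characters ('y' / 'z') break symmetry, so it cannot extend further.
No longer palindromic substring exists; longest length = 10

10


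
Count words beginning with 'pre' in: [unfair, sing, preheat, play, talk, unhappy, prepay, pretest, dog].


Checking each word for prefix 'pre':
  'unfair' -> no (count: 0)
  'sing' -> no (count: 0)
  'preheat' -> YES, starts with 'pre' (count: 1)
  'play' -> no (count: 1)
  'talk' -> no (count: 1)
  'unhappy' -> no (count: 1)
  'prepay' -> YES, starts with 'pre' (count: 2)
  'pretest' -> YES, starts with 'pre' (count: 3)
  'dog' -> no (count: 3)
Total with prefix 'pre': 3

3


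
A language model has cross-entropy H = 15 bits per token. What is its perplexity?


Perplexity formula: PP = 2^H
H = 15
PP = 2^15
PP = 2^15 = 32768

32768


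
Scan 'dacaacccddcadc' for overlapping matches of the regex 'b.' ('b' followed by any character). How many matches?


Pattern: b. means 'b' followed by any character.
Scanning 'dacaacccddcadc' position-by-position:
  Pos 0: window 'da' -> no
  Pos 1: window 'ac' -> no
  Pos 2: window 'ca' -> no
  Pos 3: window 'aa' -> no
  Pos 4: window 'ac' -> no
  Pos 5: window 'cc' -> no
  Pos 6: window 'cc' -> no
  Pos 7: window 'cd' -> no
  Pos 8: window 'dd' -> no
  Pos 9: window 'dc' -> no
  Pos 10: window 'ca' -> no
  Pos 11: window 'ad' -> no
  Pos 12: window 'dc' -> no
  Pos 13: window 'c' -> no
Total matches: 0

0


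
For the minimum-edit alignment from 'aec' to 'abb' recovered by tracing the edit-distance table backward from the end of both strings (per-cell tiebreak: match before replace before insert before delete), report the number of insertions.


Edit distance = 2. Backtracking from cell (3, 3) with preference match > replace > insert > delete,
then listing the resulting alignment 'aec' -> 'abb' left to right:
  Step 1: keep 'a'
  Step 2: replace e->b
  Step 3: replace c->b
Total insertions: 0

0


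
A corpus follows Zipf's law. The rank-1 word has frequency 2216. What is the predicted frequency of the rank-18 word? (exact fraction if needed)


Zipf's law: freq(rank) = f1 / rank
f1 = 2216, rank = 18
freq = 2216 / 18
GCD(2216, 18) = 2
Simplified: 1108/9

1108/9


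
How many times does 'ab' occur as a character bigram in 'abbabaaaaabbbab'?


Scanning 'abbabaaaaabbbab' for bigram 'ab':
  Position 0: 'ab' -> MATCH
  Position 1: 'bb' -> no
  Position 2: 'ba' -> no
  Position 3: 'ab' -> MATCH
  Position 4: 'ba' -> no
  Position 5: 'aa' -> no
  Position 6: 'aa' -> no
  Position 7: 'aa' -> no
  Position 8: 'aa' -> no
  Position 9: 'ab' -> MATCH
  Position 10: 'bb' -> no
  Position 11: 'bb' -> no
  Position 12: 'ba' -> no
  Position 13: 'ab' -> MATCH
Total matches: 4

4


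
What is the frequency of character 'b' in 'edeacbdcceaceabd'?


Scanning 'edeacbdcceaceabd' for 'b':
  Position 5: 'b' -> MATCH (count: 1)
  Position 14: 'b' -> MATCH (count: 2)
Total occurrences of 'b': 2

2


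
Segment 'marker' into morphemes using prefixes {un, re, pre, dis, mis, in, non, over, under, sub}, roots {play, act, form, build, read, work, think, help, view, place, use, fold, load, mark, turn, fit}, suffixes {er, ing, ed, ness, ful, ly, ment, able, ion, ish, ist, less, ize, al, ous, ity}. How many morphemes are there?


Segmenting 'marker' against the inventory:
  'mark' -> root (morpheme 1)
  'er' -> suffix (morpheme 2)
Total morphemes: 2

2


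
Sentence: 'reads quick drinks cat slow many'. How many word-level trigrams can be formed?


Word trigrams from [6] words:
  Trigram 1: (reads quick drinks)
  Trigram 2: (quick drinks cat)
  Trigram 3: (drinks cat slow)
  Trigram 4: (cat slow many)
Total word trigrams: 6 - 2 = 4

4


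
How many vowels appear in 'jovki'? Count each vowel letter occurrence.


Scanning each character of 'jovki':
  Position 1: 'j' -> consonant (running count: 0)
  Position 2: 'o' -> vowel (running count: 1)
  Position 3: 'v' -> consonant (running count: 1)
  Position 4: 'k' -> consonant (running count: 1)
  Position 5: 'i' -> vowel (running count: 2)
Total vowels: 2

2


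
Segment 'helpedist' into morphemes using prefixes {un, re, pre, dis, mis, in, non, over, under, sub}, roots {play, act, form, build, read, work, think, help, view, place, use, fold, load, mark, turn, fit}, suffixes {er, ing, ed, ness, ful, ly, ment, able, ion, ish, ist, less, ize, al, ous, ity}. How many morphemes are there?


Segmenting 'helpedist' against the inventory:
  'help' -> root (morpheme 1)
  'ed' -> suffix (morpheme 2)
  'ist' -> suffix (morpheme 3)
Total morphemes: 3

3


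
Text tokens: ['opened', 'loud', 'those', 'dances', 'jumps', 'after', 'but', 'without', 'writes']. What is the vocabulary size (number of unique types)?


Listing all tokens and tracking unique types:
  Token 1: 'opened' -> NEW (unique so far: 1)
  Token 2: 'loud' -> NEW (unique so far: 2)
  Token 3: 'those' -> NEW (unique so far: 3)
  Token 4: 'dances' -> NEW (unique so far: 4)
  Token 5: 'jumps' -> NEW (unique so far: 5)
  Token 6: 'after' -> NEW (unique so far: 6)
  Token 7: 'but' -> NEW (unique so far: 7)
  Token 8: 'without' -> NEW (unique so far: 8)
  Token 9: 'writes' -> NEW (unique so far: 9)
Unique types: ('after', 'but', 'dances', 'jumps', 'loud', 'opened', 'those', 'without', 'writes')
Vocabulary size: 9

9


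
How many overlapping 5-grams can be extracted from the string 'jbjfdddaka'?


String 'jbjfdddaka' has length L = 10.
Number of overlapping n-grams = L - n + 1
Substituting: 10 - 5 + 1 = 6

6


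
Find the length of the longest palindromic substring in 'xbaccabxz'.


Scanning 'xbaccabxz' for palindromic substrings.
Substring at positions 0-7: 'xbaccabx'.
Check: reverse('xbaccabx') = 'xbaccabx' -> palindrome confirmed.
Neighbouring characters ('-' / 'z') break symmetry, so it cannot extend further.
No longer palindromic substring exists; longest length = 8

8


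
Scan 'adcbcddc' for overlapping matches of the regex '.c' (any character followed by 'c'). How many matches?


Pattern: .c means any character followed by 'c'.
Scanning 'adcbcddc' position-by-position:
  Pos 0: window 'ad' -> no
  Pos 1: window 'dc' -> MATCH
  Pos 2: window 'cb' -> no
  Pos 3: window 'bc' -> MATCH
  Pos 4: window 'cd' -> no
  Pos 5: window 'dd' -> no
  Pos 6: window 'dc' -> MATCH
  Pos 7: window 'c' -> no
Total matches: 3

3


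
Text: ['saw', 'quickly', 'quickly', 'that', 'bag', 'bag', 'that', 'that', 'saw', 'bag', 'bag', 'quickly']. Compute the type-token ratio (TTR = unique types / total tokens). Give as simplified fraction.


Tokens: 12
Unique types: ('bag', 'quickly', 'saw', 'that') = 4
TTR = 4/12
Simplify: divide both by 4 -> 1/3
TTR = 1/3

1/3


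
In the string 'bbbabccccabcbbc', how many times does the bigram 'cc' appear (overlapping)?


Scanning 'bbbabccccabcbbc' for bigram 'cc':
  Position 0: 'bb' -> no
  Position 1: 'bb' -> no
  Position 2: 'ba' -> no
  Position 3: 'ab' -> no
  Position 4: 'bc' -> no
  Position 5: 'cc' -> MATCH
  Position 6: 'cc' -> MATCH
  Position 7: 'cc' -> MATCH
  Position 8: 'ca' -> no
  Position 9: 'ab' -> no
  Position 10: 'bc' -> no
  Position 11: 'cb' -> no
  Position 12: 'bb' -> no
  Position 13: 'bc' -> no
Total matches: 3

3


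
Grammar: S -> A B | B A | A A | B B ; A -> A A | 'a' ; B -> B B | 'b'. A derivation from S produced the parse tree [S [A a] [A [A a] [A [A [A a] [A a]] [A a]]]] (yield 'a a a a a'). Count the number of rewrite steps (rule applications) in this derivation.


Every bracketed nonterminal node [X ...] in the tree is produced by exactly one rule application.
Reading the tree off as a leftmost derivation:
  Step 1: S  =>  A A   (applied S -> A A)
  Step 2: A A  =>  a A   (applied A -> a)
  Step 3: a A  =>  a A A   (applied A -> A A)
  Step 4: a A A  =>  a a A   (applied A -> a)
  Step 5: a a A  =>  a a A A   (applied A -> A A)
  Step 6: a a A A  =>  a a A A A   (applied A -> A A)
  Step 7: a a A A A  =>  a a a A A   (applied A -> a)
  Step 8: a a a A A  =>  a a a a A   (applied A -> a)
  Step 9: a a a a A  =>  a a a a a   (applied A -> a)
Final yield: a a a a a
Total rewrite steps: 9

9


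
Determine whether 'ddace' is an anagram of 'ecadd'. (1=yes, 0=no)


Sort characters of 'ddace': 'acdde'
Sort characters of 'ecadd': 'acdde'
Sorted forms match -> they ARE anagrams
Result: 1

1


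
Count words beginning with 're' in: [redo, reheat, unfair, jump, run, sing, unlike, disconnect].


Checking each word for prefix 're':
  'redo' -> YES, starts with 're' (count: 1)
  'reheat' -> YES, starts with 're' (count: 2)
  'unfair' -> no (count: 2)
  'jump' -> no (count: 2)
  'run' -> no (count: 2)
  'sing' -> no (count: 2)
  'unlike' -> no (count: 2)
  'disconnect' -> no (count: 2)
Total with prefix 're': 2

2


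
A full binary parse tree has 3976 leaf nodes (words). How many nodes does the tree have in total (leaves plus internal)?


Leaf nodes (terminals): 3976
Internal nodes = n - 1 = 3976 - 1 = 3975
Total = leaves + internal = 3976 + 3975 = 7951

7951


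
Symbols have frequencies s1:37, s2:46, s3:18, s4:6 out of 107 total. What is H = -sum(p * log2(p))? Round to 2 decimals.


Computing entropy H = -sum(p_i * log2(p_i)):
  s1: p = 37/107 = 0.3458, -p*log2(p) = 0.5298
  s2: p = 46/107 = 0.4299, -p*log2(p) = 0.5236
  s3: p = 18/107 = 0.1682, -p*log2(p) = 0.4326
  s4: p = 6/107 = 0.0561, -p*log2(p) = 0.2331
H = sum of terms = 1.7191
Rounded to 2 decimals: 1.72

1.72


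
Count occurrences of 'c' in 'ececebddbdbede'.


Scanning 'ececebddbdbede' for 'c':
  Position 1: 'c' -> MATCH (count: 1)
  Position 3: 'c' -> MATCH (count: 2)
Total occurrences of 'c': 2

2


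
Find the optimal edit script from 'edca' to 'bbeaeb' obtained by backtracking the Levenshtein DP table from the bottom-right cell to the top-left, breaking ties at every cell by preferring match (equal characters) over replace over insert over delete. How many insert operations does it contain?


Edit distance = 5. Backtracking from cell (4, 6) with preference match > replace > insert > delete,
then listing the resulting alignment 'edca' -> 'bbeaeb' left to right:
  Step 1: insert 'b' [insertion #1]
  Step 2: insert 'b' [insertion #2]
  Step 3: keep 'e'
  Step 4: replace d->a
  Step 5: replace c->e
  Step 6: replace a->b
Total insertions: 2

2


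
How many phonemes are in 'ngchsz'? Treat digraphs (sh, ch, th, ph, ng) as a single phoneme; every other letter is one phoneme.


Parsing 'ngchsz' greedily, digraphs first:
  'ng' -> digraph (1 consonant phoneme) (phonemes so far: 1)
  'ch' -> digraph (1 consonant phoneme) (phonemes so far: 2)
  's' -> consonant phoneme (phonemes so far: 3)
  'z' -> consonant phoneme (phonemes so far: 4)
Total phonemes: 4

4


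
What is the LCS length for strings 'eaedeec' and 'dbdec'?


DP table for LCS of 'eaedeec' and 'dbdec':
       d  b  d  e  c
    0  0  0  0  0  0
  e 0  0  0  0  1  1
  a 0  0  0  0  1  1
  e 0  0  0  0  1  1
  d 0  1  1  1  1  1
  e 0  1  1  1  2  2
  e 0  1  1  1  2  2
  c 0  1  1  1  2  3
LCS: 'dec'
LCS length = 3

3


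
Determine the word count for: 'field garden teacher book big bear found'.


Counting words by splitting on spaces:
  Word 1: 'field'
  Word 2: 'garden'
  Word 3: 'teacher'
  Word 4: 'book'
  Word 5: 'big'
  Word 6: 'bear'
  Word 7: 'found'
Total words: 7

7


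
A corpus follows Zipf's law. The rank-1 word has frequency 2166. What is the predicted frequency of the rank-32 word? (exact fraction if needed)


Zipf's law: freq(rank) = f1 / rank
f1 = 2166, rank = 32
freq = 2166 / 32
GCD(2166, 32) = 2
Simplified: 1083/16

1083/16


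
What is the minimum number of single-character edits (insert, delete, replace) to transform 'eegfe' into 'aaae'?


Building DP table for s1='eegfe' (len 5) and s2='aaae' (len 4):
       a  a  a  e
    0  1  2  3  4
  e 1  1  2  3  3
  e 2  2  2  3  3
  g 3  3  3  3  4
  f 4  4  4  4  4
  e 5  5  5  5  4
Edit distance = dp[5][4] = 4

4


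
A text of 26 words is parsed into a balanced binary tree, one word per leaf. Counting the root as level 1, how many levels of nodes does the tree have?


In a balanced binary tree with n leaves the deepest leaf is ceil(log2(n)) edges below the root,
so counting node levels inclusive of root and leaves gives ceil(log2(n)) + 1 levels.
log2(26) = 4.7004
ceil(4.7004) = 5
levels = 5 + 1 = 6

6


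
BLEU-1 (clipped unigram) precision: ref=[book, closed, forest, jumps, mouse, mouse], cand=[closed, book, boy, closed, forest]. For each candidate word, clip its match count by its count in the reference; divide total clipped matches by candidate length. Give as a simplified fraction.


Reference word counts: {'book': 1, 'closed': 1, 'forest': 1, 'jumps': 1, 'mouse': 2}
Checking each candidate word (with clipping):
  'closed' -> in reference (ref count 1, used 1/1) -> match (matches: 1)
  'book' -> in reference (ref count 1, used 1/1) -> match (matches: 2)
  'boy' -> not in reference -> no match (matches: 2)
  'closed' -> ref count 1 already used up (1/1) -> clipped, no match (matches: 2)
  'forest' -> in reference (ref count 1, used 1/1) -> match (matches: 3)
Clipped matches: 3, Candidate length: 5
Precision = 3/5

3/5


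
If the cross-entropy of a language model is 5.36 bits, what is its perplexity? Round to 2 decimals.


Perplexity formula: PP = 2^H
H = 5.36
PP = 2^5.36
Decompose: 2^5.36 = 2^5 * 2^0.36
2^5 = 32, 2^0.36 ~ 1.2834259
PP ~ 32 * 1.2834259 = 41.0696288
Rounded to 2 decimals: 41.07

41.07


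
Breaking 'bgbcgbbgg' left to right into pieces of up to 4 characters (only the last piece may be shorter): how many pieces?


'bgbcgbbgg' has 9 characters.
Chunking with max size 4:
  Chunk 1: 'bgbc' (positions 0-3)
  Chunk 2: 'gbbg' (positions 4-7)
  Chunk 3: 'g' (positions 8-8)
Total chunks: ceil(9 / 4) = 3

3


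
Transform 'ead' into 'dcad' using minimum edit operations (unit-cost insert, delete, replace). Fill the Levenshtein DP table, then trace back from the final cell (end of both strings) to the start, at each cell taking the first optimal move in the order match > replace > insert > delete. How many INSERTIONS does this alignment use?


Edit distance = 2. Backtracking from cell (3, 4) with preference match > replace > insert > delete,
then listing the resulting alignment 'ead' -> 'dcad' left to right:
  Step 1: insert 'd' [insertion #1]
  Step 2: replace e->c
  Step 3: keep 'a'
  Step 4: keep 'd'
Total insertions: 1

1


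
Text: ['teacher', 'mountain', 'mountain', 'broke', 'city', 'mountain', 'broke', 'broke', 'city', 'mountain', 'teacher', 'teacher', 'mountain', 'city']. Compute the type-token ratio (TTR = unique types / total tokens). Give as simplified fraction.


Tokens: 14
Unique types: ('broke', 'city', 'mountain', 'teacher') = 4
TTR = 4/14
Simplify: divide both by 2 -> 2/7
TTR = 2/7

2/7


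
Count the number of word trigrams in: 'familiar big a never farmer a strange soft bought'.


Word trigrams from [9] words:
  Trigram 1: (familiar big a)
  Trigram 2: (big a never)
  Trigram 3: (a never farmer)
  Trigram 4: (never farmer a)
  Trigram 5: (farmer a strange)
  Trigram 6: (a strange soft)
  Trigram 7: (strange soft bought)
Total word trigrams: 9 - 2 = 7

7


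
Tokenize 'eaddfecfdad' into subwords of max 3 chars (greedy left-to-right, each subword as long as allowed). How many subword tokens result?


'eaddfecfdad' has 11 characters.
Chunking with max size 3:
  Chunk 1: 'ead' (positions 0-2)
  Chunk 2: 'dfe' (positions 3-5)
  Chunk 3: 'cfd' (positions 6-8)
  Chunk 4: 'ad' (positions 9-10)
Total chunks: ceil(11 / 3) = 4

4


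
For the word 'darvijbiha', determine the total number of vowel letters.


Scanning each character of 'darvijbiha':
  Position 1: 'd' -> consonant (running count: 0)
  Position 2: 'a' -> vowel (running count: 1)
  Position 3: 'r' -> consonant (running count: 1)
  Position 4: 'v' -> consonant (running count: 1)
  Position 5: 'i' -> vowel (running count: 2)
  Position 6: 'j' -> consonant (running count: 2)
  Position 7: 'b' -> consonant (running count: 2)
  Position 8: 'i' -> vowel (running count: 3)
  Position 9: 'h' -> consonant (running count: 3)
  Position 10: 'a' -> vowel (running count: 4)
Total vowels: 4

4


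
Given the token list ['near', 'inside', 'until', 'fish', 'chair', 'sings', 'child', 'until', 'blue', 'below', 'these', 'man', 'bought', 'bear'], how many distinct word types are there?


Listing all tokens and tracking unique types:
  Token 1: 'near' -> NEW (unique so far: 1)
  Token 2: 'inside' -> NEW (unique so far: 2)
  Token 3: 'until' -> NEW (unique so far: 3)
  Token 4: 'fish' -> NEW (unique so far: 4)
  Token 5: 'chair' -> NEW (unique so far: 5)
  Token 6: 'sings' -> NEW (unique so far: 6)
  Token 7: 'child' -> NEW (unique so far: 7)
  Token 8: 'until' -> duplicate (unique so far: 7)
  Token 9: 'blue' -> NEW (unique so far: 8)
  Token 10: 'below' -> NEW (unique so far: 9)
  Token 11: 'these' -> NEW (unique so far: 10)
  Token 12: 'man' -> NEW (unique so far: 11)
  Token 13: 'bought' -> NEW (unique so far: 12)
  Token 14: 'bear' -> NEW (unique so far: 13)
Unique types: ('bear', 'below', 'blue', 'bought', 'chair', 'child', 'fish', 'inside', 'man', 'near', 'sings', 'these', 'until')
Vocabulary size: 13

13


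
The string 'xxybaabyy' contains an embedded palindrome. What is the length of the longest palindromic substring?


Scanning 'xxybaabyy' for palindromic substrings.
Substring at positions 2-7: 'ybaaby'.
Check: reverse('ybaaby') = 'ybaaby' -> palindrome confirmed.
Neighbouring characters ('x' / 'y') break symmetry, so it cannot extend further.
No longer palindromic substring exists; longest length = 6

6


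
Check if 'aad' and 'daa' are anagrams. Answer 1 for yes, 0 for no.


Sort characters of 'aad': 'aad'
Sort characters of 'daa': 'aad'
Sorted forms match -> they ARE anagrams
Result: 1

1


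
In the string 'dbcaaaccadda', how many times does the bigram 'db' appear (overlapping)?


Scanning 'dbcaaaccadda' for bigram 'db':
  Position 0: 'db' -> MATCH
  Position 1: 'bc' -> no
  Position 2: 'ca' -> no
  Position 3: 'aa' -> no
  Position 4: 'aa' -> no
  Position 5: 'ac' -> no
  Position 6: 'cc' -> no
  Position 7: 'ca' -> no
  Position 8: 'ad' -> no
  Position 9: 'dd' -> no
  Position 10: 'da' -> no
Total matches: 1

1


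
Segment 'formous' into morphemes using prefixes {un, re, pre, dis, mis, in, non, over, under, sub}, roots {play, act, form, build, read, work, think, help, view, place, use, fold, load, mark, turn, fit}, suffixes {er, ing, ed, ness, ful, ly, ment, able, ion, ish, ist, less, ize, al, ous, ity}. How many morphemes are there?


Segmenting 'formous' against the inventory:
  'form' -> root (morpheme 1)
  'ous' -> suffix (morpheme 2)
Total morphemes: 2

2


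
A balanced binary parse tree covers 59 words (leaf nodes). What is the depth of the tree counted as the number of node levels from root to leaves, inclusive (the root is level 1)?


In a balanced binary tree with n leaves the deepest leaf is ceil(log2(n)) edges below the root,
so counting node levels inclusive of root and leaves gives ceil(log2(n)) + 1 levels.
log2(59) = 5.8826
ceil(5.8826) = 6
levels = 6 + 1 = 7

7


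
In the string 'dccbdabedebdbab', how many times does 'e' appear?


Scanning 'dccbdabedebdbab' for 'e':
  Position 7: 'e' -> MATCH (count: 1)
  Position 9: 'e' -> MATCH (count: 2)
Total occurrences of 'e': 2

2


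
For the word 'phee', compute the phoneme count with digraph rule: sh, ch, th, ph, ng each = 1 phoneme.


Parsing 'phee' greedily, digraphs first:
  'ph' -> digraph (1 consonant phoneme) (phonemes so far: 1)
  'e' -> vowel phoneme (phonemes so far: 2)
  'e' -> vowel phoneme (phonemes so far: 3)
Total phonemes: 3

3


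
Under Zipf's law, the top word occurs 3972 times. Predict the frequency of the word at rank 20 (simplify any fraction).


Zipf's law: freq(rank) = f1 / rank
f1 = 3972, rank = 20
freq = 3972 / 20
GCD(3972, 20) = 4
Simplified: 993/5

993/5


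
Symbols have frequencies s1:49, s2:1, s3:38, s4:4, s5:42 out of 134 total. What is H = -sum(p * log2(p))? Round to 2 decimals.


Computing entropy H = -sum(p_i * log2(p_i)):
  s1: p = 49/134 = 0.3657, -p*log2(p) = 0.5307
  s2: p = 1/134 = 0.0075, -p*log2(p) = 0.0527
  s3: p = 38/134 = 0.2836, -p*log2(p) = 0.5156
  s4: p = 4/134 = 0.0299, -p*log2(p) = 0.1512
  s5: p = 42/134 = 0.3134, -p*log2(p) = 0.5246
H = sum of terms = 1.7748
Rounded to 2 decimals: 1.77

1.77


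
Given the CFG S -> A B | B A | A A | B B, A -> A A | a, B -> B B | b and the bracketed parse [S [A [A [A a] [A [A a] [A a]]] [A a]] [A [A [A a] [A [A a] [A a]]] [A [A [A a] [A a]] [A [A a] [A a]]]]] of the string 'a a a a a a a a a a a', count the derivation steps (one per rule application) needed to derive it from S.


Every bracketed nonterminal node [X ...] in the tree is produced by exactly one rule application.
Reading the tree off as a leftmost derivation:
  Step 1: S  =>  A A   (applied S -> A A)
  Step 2: A A  =>  A A A   (applied A -> A A)
  Step 3: A A A  =>  A A A A   (applied A -> A A)
  Step 4: A A A A  =>  a A A A   (applied A -> a)
  Step 5: a A A A  =>  a A A A A   (applied A -> A A)
  Step 6: a A A A A  =>  a a A A A   (applied A -> a)
  Step 7: a a A A A  =>  a a a A A   (applied A -> a)
  Step 8: a a a A A  =>  a a a a A   (applied A -> a)
  Step 9: a a a a A  =>  a a a a A A   (applied A -> A A)
  Step 10: a a a a A A  =>  a a a a A A A   (applied A -> A A)
  Step 11: a a a a A A A  =>  a a a a a A A   (applied A -> a)
  Step 12: a a a a a A A  =>  a a a a a A A A   (applied A -> A A)
  Step 13: a a a a a A A A  =>  a a a a a a A A   (applied A -> a)
  Step 14: a a a a a a A A  =>  a a a a a a a A   (applied A -> a)
  Step 15: a a a a a a a A  =>  a a a a a a a A A   (applied A -> A A)
  Step 16: a a a a a a a A A  =>  a a a a a a a A A A   (applied A -> A A)
  Step 17: a a a a a a a A A A  =>  a a a a a a a a A A   (applied A -> a)
  Step 18: a a a a a a a a A A  =>  a a a a a a a a a A   (applied A -> a)
  Step 19: a a a a a a a a a A  =>  a a a a a a a a a A A   (applied A -> A A)
  Step 20: a a a a a a a a a A A  =>  a a a a a a a a a a A   (applied A -> a)
  Step 21: a a a a a a a a a a A  =>  a a a a a a a a a a a   (applied A -> a)
Final yield: a a a a a a a a a a a
Total rewrite steps: 21

21
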